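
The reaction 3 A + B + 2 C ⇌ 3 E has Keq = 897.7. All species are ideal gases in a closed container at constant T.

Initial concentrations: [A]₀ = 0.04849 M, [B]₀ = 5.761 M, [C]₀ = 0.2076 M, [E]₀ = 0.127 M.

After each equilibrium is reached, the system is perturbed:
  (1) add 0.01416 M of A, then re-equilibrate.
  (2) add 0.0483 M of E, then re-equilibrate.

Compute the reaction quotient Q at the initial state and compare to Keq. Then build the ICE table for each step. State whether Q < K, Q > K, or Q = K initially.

Q₀ = 72.36; Q < K (proceeds forward)

Q₀ = 72.36 vs Keq = 897.7 ⇒ Q<K, forward
Step 1:
                    A           B           C           E
  init        0.04849       5.761      0.2076       0.127
  Δ          -0.02255   -0.007515    -0.01503     0.02255
  eq          0.02594       5.753      0.1926      0.1495
  solve Keq expr → x = 0.007515; check Q = 897.7
Then add 0.01416 M of A.
Step 2:
                    A           B           C           E
  init         0.0401       5.753      0.1926      0.1495
  Δ          -0.01141   -0.003804   -0.007609     0.01141
  eq          0.02869        5.75       0.185       0.161
  solve Keq expr → x = 0.003804; check Q = 897.7
Then add 0.0483 M of E.
Step 3:
                    A           B           C           E
  init        0.02869        5.75       0.185      0.2093
  Δ          0.006812    0.002271    0.004541   -0.006812
  eq           0.0355       5.752      0.1895      0.2024
  solve Keq expr → x = -0.002271; check Q = 897.7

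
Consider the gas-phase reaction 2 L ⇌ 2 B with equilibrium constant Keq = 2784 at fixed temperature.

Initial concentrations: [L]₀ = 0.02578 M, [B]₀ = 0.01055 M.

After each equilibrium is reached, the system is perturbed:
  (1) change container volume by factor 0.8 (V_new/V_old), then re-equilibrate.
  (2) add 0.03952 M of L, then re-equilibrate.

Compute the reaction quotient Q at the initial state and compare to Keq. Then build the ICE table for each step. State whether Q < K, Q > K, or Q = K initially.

Q₀ = 0.1675; Q < K (proceeds forward)

Q₀ = 0.1675 vs Keq = 2784 ⇒ Q<K, forward
Step 1:
                  L         B
  init      0.02578   0.01055
  Δ         -0.0251    0.0251
  eq      6.7574e-04   0.03565
  solve Keq expr → x = 0.01255; check Q = 2784
Then change container volume by factor 0.8 (V_new/V_old).
Step 2:
                  L         B
  init    8.4467e-04   0.04457
  Δ               0         0
  eq      8.4467e-04   0.04457
  solve Keq expr → x = 0; check Q = 2784
Then add 0.03952 M of L.
Step 3:
                  L         B
  init      0.04036   0.04457
  Δ        -0.03878   0.03878
  eq        0.00158   0.08335
  solve Keq expr → x = 0.01939; check Q = 2784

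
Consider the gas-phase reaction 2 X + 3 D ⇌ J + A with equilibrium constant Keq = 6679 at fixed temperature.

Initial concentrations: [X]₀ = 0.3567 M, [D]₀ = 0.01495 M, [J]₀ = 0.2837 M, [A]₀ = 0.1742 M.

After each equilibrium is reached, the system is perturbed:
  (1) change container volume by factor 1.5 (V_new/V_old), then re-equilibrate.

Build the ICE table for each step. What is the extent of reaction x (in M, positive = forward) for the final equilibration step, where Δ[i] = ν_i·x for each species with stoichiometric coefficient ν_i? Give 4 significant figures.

Q₀ = 1.1625e+05 vs Keq = 6679 ⇒ Q>K, reverse
Step 1:
                   X          D          J          A
  init        0.3567    0.01495     0.2837     0.1742
  Δ          0.01461    0.02191  -0.007305  -0.007305
  eq          0.3713    0.03686     0.2764     0.1669
  solve Keq expr → x = -0.007305; check Q = 6679
Then change container volume by factor 1.5 (V_new/V_old).
Step 2:
                   X          D          J          A
  init        0.2475    0.02458     0.1843     0.1113
  Δ         0.007296    0.01094  -0.003648  -0.003648
  eq          0.2548    0.03552     0.1806     0.1076
  solve Keq expr → x = -0.003648; check Q = 6679

x = -0.003648 M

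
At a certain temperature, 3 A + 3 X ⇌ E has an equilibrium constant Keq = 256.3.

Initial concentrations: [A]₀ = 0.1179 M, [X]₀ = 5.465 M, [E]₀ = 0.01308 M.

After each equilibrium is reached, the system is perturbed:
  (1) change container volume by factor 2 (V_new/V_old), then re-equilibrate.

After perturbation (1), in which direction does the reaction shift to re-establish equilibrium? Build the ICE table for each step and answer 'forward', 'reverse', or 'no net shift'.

Direction: reverse

Q₀ = 0.0489 vs Keq = 256.3 ⇒ Q<K, forward
Step 1:
                  A         X         E
  I          0.1179     5.465   0.01308
  C         -0.1072   -0.1072   0.03572
  E         0.01074     5.358    0.0488
  solve Keq expr → x = 0.03572; check Q = 256.3
Then change container volume by factor 2 (V_new/V_old).
Step 2:
                  A         X         E
  I        0.005369     2.679    0.0244
  C         0.01073   0.01073 -0.003578
  E          0.0161      2.69   0.02082
  solve Keq expr → x = -0.003578; check Q = 256.3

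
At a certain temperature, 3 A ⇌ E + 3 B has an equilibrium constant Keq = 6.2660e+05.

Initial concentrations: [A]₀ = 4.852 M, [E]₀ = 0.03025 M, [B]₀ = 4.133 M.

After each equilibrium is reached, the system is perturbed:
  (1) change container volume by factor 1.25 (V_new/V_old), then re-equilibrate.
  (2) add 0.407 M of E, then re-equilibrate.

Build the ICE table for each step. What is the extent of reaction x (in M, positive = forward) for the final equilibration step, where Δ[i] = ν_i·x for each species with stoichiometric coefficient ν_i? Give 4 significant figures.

x = -0.002826 M

Q₀ = 0.0187 vs Keq = 6.2660e+05 ⇒ Q<K, forward
Step 1:
                    A           E           B
  Initial       4.852     0.03025       4.133
  Change       -4.731       1.577       4.731
  Equil        0.1213       1.607       8.864
  solve Keq expr → x = 1.577; check Q = 6.2660e+05
Then change container volume by factor 1.25 (V_new/V_old).
Step 2:
                    A           E           B
  Initial     0.09706       1.286       7.091
  Change    -0.006818    0.002273    0.006818
  Equil       0.09025       1.288       7.098
  solve Keq expr → x = 0.002273; check Q = 6.2660e+05
Then add 0.407 M of E.
Step 3:
                    A           E           B
  Initial     0.09025       1.695       7.098
  Change     0.008477   -0.002826   -0.008477
  Equil       0.09872       1.692       7.089
  solve Keq expr → x = -0.002826; check Q = 6.2660e+05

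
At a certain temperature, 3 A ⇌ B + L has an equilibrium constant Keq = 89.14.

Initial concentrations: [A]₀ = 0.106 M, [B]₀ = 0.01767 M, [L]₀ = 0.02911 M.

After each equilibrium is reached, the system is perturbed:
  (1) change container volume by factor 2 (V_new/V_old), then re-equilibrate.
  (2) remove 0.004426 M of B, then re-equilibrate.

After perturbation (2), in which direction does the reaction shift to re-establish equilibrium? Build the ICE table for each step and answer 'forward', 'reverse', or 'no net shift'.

Direction: forward

Q₀ = 0.4319 vs Keq = 89.14 ⇒ Q<K, forward
Step 1:
                    A           B           L
  I             0.106     0.01767     0.02911
  C          -0.07624     0.02541     0.02541
  E           0.02976     0.04308     0.05452
  solve Keq expr → x = 0.02541; check Q = 89.14
Then change container volume by factor 2 (V_new/V_old).
Step 2:
                    A           B           L
  I           0.01488     0.02154     0.02726
  C          0.003293   -0.001098   -0.001098
  E           0.01817     0.02044     0.02616
  solve Keq expr → x = -0.001098; check Q = 89.14
Then remove 0.004426 M of B.
Step 3:
                    A           B           L
  I           0.01817     0.01602     0.02616
  C         -0.001196  3.9870e-04  3.9870e-04
  E           0.01698     0.01642     0.02656
  solve Keq expr → x = 3.9870e-04; check Q = 89.14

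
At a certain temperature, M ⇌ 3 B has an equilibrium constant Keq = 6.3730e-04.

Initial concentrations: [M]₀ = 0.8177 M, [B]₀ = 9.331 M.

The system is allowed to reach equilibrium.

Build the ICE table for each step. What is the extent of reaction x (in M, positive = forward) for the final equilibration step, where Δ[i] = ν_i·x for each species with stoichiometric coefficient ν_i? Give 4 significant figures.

x = -3.065 M

Q₀ = 993.6 vs Keq = 6.3730e-04 ⇒ Q>K, reverse
Step 1:
                    M           B
  Initial      0.8177       9.331
  Change        3.065      -9.196
  Equil         3.883      0.1353
  solve Keq expr → x = -3.065; check Q = 6.3730e-04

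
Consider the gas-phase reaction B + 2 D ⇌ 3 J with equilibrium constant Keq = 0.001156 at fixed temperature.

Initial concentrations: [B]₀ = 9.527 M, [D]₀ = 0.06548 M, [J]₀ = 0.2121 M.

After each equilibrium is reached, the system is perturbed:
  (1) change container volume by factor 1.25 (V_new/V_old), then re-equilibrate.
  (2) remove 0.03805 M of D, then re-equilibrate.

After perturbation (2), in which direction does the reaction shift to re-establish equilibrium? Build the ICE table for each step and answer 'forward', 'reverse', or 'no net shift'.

Direction: reverse

Q₀ = 0.2336 vs Keq = 0.001156 ⇒ Q>K, reverse
Step 1:
                  B         D         J
  I           9.527   0.06548    0.2121
  C         0.04857   0.09714   -0.1457
  E           9.576    0.1626    0.0664
  solve Keq expr → x = -0.04857; check Q = 0.001156
Then change container volume by factor 1.25 (V_new/V_old).
Step 2:
                  B         D         J
  I            7.66    0.1301   0.05312
  C               0         0         0
  E            7.66    0.1301   0.05312
  solve Keq expr → x = 0; check Q = 0.001156
Then remove 0.03805 M of D.
Step 3:
                  B         D         J
  I            7.66   0.09204   0.05312
  C        0.003034  0.006068 -0.009102
  E           7.663   0.09811   0.04402
  solve Keq expr → x = -0.003034; check Q = 0.001156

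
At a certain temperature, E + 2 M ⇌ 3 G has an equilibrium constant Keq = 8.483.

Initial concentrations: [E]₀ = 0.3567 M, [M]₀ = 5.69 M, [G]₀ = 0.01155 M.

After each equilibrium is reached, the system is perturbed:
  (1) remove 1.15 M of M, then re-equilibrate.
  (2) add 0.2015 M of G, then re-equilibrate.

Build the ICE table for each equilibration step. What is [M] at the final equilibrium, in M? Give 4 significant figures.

[M]_eq = 3.857 M

Q₀ = 1.3342e-07 vs Keq = 8.483 ⇒ Q<K, forward
Step 1:
                    E           M           G
  init         0.3567        5.69     0.01155
  Δ            -0.351      -0.702       1.053
  eq         0.005715       4.988       1.065
  solve Keq expr → x = 0.351; check Q = 8.483
Then remove 1.15 M of M.
Step 2:
                    E           M           G
  init       0.005715       3.838       1.065
  Δ          0.003611    0.007222    -0.01083
  eq         0.009326       3.845       1.054
  solve Keq expr → x = -0.003611; check Q = 8.483
Then add 0.2015 M of G.
Step 3:
                    E           M           G
  init       0.009326       3.845       1.255
  Δ          0.005713     0.01143    -0.01714
  eq          0.01504       3.857       1.238
  solve Keq expr → x = -0.005713; check Q = 8.483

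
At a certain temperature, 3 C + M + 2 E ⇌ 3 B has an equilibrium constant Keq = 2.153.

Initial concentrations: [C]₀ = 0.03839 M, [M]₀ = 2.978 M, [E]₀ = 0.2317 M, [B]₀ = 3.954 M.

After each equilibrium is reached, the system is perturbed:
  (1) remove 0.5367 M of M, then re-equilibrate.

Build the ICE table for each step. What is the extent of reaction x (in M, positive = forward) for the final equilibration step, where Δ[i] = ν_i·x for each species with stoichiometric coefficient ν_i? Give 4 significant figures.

Q₀ = 6.8341e+06 vs Keq = 2.153 ⇒ Q>K, reverse
Step 1:
                   C          M          E          B
  init       0.03839      2.978     0.2317      3.954
  Δ            1.273     0.4243     0.8486     -1.273
  eq           1.311      3.402       1.08      2.681
  solve Keq expr → x = -0.4243; check Q = 2.153
Then remove 0.5367 M of M.
Step 2:
                   C          M          E          B
  init         1.311      2.866       1.08      2.681
  Δ          0.03637    0.01212    0.02425   -0.03637
  eq           1.348      2.878      1.105      2.645
  solve Keq expr → x = -0.01212; check Q = 2.153

x = -0.01212 M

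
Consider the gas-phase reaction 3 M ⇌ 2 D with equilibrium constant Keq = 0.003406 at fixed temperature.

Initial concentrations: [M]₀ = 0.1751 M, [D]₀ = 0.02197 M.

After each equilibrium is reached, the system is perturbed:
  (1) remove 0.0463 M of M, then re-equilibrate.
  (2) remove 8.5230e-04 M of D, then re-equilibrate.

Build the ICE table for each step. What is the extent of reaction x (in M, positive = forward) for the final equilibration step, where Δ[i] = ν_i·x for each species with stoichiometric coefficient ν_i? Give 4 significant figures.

Q₀ = 0.08991 vs Keq = 0.003406 ⇒ Q>K, reverse
Step 1:
                   M          D
  init        0.1751    0.02197
  Δ          0.02511   -0.01674
  eq          0.2002   0.005228
  solve Keq expr → x = -0.008371; check Q = 0.003406
Then remove 0.0463 M of M.
Step 2:
                   M          D
  init        0.1539   0.005228
  Δ         0.002431   -0.00162
  eq          0.1563   0.003608
  solve Keq expr → x = -8.1025e-04; check Q = 0.003406
Then remove 8.5230e-04 M of D.
Step 3:
                   M          D
  init        0.1563   0.002755
  Δ        -0.001215 8.1031e-04
  eq          0.1551   0.003566
  solve Keq expr → x = 4.0515e-04; check Q = 0.003406

x = 4.0515e-04 M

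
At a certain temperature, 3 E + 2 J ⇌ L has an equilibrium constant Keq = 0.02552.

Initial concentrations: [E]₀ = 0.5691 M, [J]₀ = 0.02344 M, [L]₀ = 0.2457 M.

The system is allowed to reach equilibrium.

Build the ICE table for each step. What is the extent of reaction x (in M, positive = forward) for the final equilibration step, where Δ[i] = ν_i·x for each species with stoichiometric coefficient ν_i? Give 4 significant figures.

Q₀ = 2426 vs Keq = 0.02552 ⇒ Q>K, reverse
Step 1:
                   E          J          L
  init        0.5691    0.02344     0.2457
  Δ           0.6996     0.4664    -0.2332
  eq           1.269     0.4898     0.0125
  solve Keq expr → x = -0.2332; check Q = 0.02552

x = -0.2332 M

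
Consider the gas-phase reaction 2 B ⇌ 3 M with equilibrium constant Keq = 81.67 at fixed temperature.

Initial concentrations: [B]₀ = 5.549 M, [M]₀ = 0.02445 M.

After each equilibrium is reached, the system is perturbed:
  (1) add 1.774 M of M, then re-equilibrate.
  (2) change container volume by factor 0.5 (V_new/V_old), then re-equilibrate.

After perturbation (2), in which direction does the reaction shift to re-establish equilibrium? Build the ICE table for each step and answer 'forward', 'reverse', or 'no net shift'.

Q₀ = 4.7469e-07 vs Keq = 81.67 ⇒ Q<K, forward
Step 1:
                    B           M
  Initial       5.549     0.02445
  Change       -3.946       5.919
  Equil         1.603       5.943
  solve Keq expr → x = 1.973; check Q = 81.67
Then add 1.774 M of M.
Step 2:
                    B           M
  Initial       1.603       7.717
  Change       0.4588     -0.6882
  Equil         2.062       7.029
  solve Keq expr → x = -0.2294; check Q = 81.67
Then change container volume by factor 0.5 (V_new/V_old).
Step 3:
                    B           M
  Initial       4.124       14.06
  Change        0.894      -1.341
  Equil         5.018       12.72
  solve Keq expr → x = -0.447; check Q = 81.67

Direction: reverse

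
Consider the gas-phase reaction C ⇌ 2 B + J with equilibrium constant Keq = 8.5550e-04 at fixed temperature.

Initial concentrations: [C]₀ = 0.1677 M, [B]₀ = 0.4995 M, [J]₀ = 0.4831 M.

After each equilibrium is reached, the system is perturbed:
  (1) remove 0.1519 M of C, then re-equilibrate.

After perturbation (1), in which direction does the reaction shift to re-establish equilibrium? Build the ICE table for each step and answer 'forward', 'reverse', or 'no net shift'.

Q₀ = 0.7187 vs Keq = 8.5550e-04 ⇒ Q>K, reverse
Step 1:
                  C         B         J
  init       0.1677    0.4995    0.4831
  Δ          0.2313   -0.4627   -0.2313
  eq          0.399   0.03682    0.2518
  solve Keq expr → x = -0.2313; check Q = 8.5550e-04
Then remove 0.1519 M of C.
Step 2:
                  C         B         J
  init       0.2471   0.03682    0.2518
  Δ        0.003705  -0.00741 -0.003705
  eq         0.2508   0.02941    0.2481
  solve Keq expr → x = -0.003705; check Q = 8.5550e-04

Direction: reverse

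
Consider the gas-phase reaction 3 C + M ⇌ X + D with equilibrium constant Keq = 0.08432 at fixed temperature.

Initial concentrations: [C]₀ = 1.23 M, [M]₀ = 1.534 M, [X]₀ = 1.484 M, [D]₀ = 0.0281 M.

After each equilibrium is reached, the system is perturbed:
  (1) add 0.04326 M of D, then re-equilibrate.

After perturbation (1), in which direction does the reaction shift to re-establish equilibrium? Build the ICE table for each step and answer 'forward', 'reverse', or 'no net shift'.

Direction: reverse

Q₀ = 0.01461 vs Keq = 0.08432 ⇒ Q<K, forward
Step 1:
                   C          M          X          D
  Initial       1.23      1.534      1.484     0.0281
  Change      -0.188   -0.06266    0.06266    0.06266
  Equil        1.042      1.471      1.547    0.09076
  solve Keq expr → x = 0.06266; check Q = 0.08432
Then add 0.04326 M of D.
Step 2:
                   C          M          X          D
  Initial      1.042      1.471      1.547      0.134
  Change     0.06552    0.02184   -0.02184   -0.02184
  Equil        1.108      1.493      1.525     0.1122
  solve Keq expr → x = -0.02184; check Q = 0.08432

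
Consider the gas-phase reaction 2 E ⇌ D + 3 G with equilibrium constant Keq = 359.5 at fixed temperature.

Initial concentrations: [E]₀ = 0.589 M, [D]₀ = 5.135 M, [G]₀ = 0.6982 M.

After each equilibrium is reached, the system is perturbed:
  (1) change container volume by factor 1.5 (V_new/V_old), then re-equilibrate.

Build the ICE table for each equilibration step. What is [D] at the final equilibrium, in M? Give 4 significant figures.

Q₀ = 5.038 vs Keq = 359.5 ⇒ Q<K, forward
Step 1:
                   E          D          G
  Initial      0.589      5.135     0.6982
  Change     -0.4067     0.2033       0.61
  Equil       0.1823      5.338      1.308
  solve Keq expr → x = 0.2033; check Q = 359.5
Then change container volume by factor 1.5 (V_new/V_old).
Step 2:
                   E          D          G
  Initial     0.1216      3.559     0.8721
  Change    -0.03326    0.01663    0.04989
  Equil      0.08829      3.576      0.922
  solve Keq expr → x = 0.01663; check Q = 359.5

[D]_eq = 3.576 M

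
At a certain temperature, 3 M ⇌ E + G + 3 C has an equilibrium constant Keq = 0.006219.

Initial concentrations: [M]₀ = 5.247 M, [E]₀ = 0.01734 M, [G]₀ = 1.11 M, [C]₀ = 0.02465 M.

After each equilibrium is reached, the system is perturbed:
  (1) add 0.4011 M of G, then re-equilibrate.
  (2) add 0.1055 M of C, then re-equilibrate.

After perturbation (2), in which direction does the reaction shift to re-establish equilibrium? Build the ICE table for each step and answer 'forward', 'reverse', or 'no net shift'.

Q₀ = 1.9957e-09 vs Keq = 0.006219 ⇒ Q<K, forward
Step 1:
                    M           E           G           C
  Initial       5.247     0.01734        1.11     0.02465
  Change      -0.9725      0.3242      0.3242      0.9725
  Equil         4.274      0.3415       1.434      0.9972
  solve Keq expr → x = 0.3242; check Q = 0.006219
Then add 0.4011 M of G.
Step 2:
                    M           E           G           C
  Initial       4.274      0.3415       1.835      0.9972
  Change      0.04965    -0.01655    -0.01655    -0.04965
  Equil         4.324       0.325       1.819      0.9475
  solve Keq expr → x = -0.01655; check Q = 0.006219
Then add 0.1055 M of C.
Step 3:
                    M           E           G           C
  Initial       4.324       0.325       1.819       1.053
  Change      0.06496    -0.02165    -0.02165    -0.06496
  Equil         4.389      0.3033       1.797      0.9881
  solve Keq expr → x = -0.02165; check Q = 0.006219

Direction: reverse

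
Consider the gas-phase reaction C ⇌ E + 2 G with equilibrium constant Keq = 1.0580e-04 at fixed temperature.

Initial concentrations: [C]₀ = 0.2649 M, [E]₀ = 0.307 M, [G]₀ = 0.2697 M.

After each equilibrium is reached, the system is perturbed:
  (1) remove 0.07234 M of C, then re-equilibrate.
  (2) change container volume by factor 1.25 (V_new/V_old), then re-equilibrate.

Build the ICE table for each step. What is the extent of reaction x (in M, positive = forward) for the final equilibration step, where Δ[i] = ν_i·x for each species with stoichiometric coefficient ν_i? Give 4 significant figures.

Q₀ = 0.0843 vs Keq = 1.0580e-04 ⇒ Q>K, reverse
Step 1:
                   C          E          G
  I           0.2649      0.307     0.2697
  C           0.1273    -0.1273    -0.2545
  E           0.3922     0.1797    0.01519
  solve Keq expr → x = -0.1273; check Q = 1.0580e-04
Then remove 0.07234 M of C.
Step 2:
                   C          E          G
  I           0.3198     0.1797    0.01519
  C       7.1498e-04 -7.1498e-04   -0.00143
  E           0.3205      0.179    0.01376
  solve Keq expr → x = -7.1498e-04; check Q = 1.0580e-04
Then change container volume by factor 1.25 (V_new/V_old).
Step 3:
                   C          E          G
  I           0.2564     0.1432    0.01101
  C        -0.001327   0.001327   0.002654
  E           0.2551     0.1446    0.01366
  solve Keq expr → x = 0.001327; check Q = 1.0580e-04

x = 0.001327 M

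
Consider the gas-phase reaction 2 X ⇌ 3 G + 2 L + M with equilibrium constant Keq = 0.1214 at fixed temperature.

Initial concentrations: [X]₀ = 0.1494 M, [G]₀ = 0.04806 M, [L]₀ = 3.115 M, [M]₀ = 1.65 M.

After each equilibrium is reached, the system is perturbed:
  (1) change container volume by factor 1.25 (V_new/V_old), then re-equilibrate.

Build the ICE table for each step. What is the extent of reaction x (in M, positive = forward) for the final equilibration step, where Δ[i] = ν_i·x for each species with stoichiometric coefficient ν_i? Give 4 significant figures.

Q₀ = 0.07963 vs Keq = 0.1214 ⇒ Q<K, forward
Step 1:
                    X           G           L           M
  Initial      0.1494     0.04806       3.115        1.65
  Change     -0.00411    0.006165     0.00411    0.002055
  Equil        0.1453     0.05423       3.119       1.652
  solve Keq expr → x = 0.002055; check Q = 0.1214
Then change container volume by factor 1.25 (V_new/V_old).
Step 2:
                    X           G           L           M
  Initial      0.1162     0.04338       2.495       1.322
  Change    -0.008078     0.01212    0.008078    0.004039
  Equil        0.1082      0.0555       2.503       1.326
  solve Keq expr → x = 0.004039; check Q = 0.1214

x = 0.004039 M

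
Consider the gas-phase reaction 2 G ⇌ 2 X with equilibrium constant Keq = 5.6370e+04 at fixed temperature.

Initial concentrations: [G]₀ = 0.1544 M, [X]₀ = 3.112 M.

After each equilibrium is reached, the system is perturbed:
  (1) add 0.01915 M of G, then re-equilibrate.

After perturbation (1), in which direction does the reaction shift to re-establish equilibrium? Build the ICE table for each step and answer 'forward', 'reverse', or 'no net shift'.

Direction: forward

Q₀ = 406.2 vs Keq = 5.6370e+04 ⇒ Q<K, forward
Step 1:
                    G           X
  init         0.1544       3.112
  Δ           -0.1407      0.1407
  eq           0.0137       3.253
  solve Keq expr → x = 0.07035; check Q = 5.6370e+04
Then add 0.01915 M of G.
Step 2:
                    G           X
  init        0.03285       3.253
  Δ          -0.01907     0.01907
  eq          0.01378       3.272
  solve Keq expr → x = 0.009535; check Q = 5.6370e+04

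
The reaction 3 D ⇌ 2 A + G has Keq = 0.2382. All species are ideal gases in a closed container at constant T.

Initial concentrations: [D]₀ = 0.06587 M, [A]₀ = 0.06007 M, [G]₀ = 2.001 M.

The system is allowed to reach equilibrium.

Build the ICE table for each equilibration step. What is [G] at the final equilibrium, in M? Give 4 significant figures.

Q₀ = 25.26 vs Keq = 0.2382 ⇒ Q>K, reverse
Step 1:
                    D           A           G
  Initial     0.06587     0.06007       2.001
  Change      0.06537    -0.04358    -0.02179
  Equil        0.1312     0.01649       1.979
  solve Keq expr → x = -0.02179; check Q = 0.2382

[G]_eq = 1.979 M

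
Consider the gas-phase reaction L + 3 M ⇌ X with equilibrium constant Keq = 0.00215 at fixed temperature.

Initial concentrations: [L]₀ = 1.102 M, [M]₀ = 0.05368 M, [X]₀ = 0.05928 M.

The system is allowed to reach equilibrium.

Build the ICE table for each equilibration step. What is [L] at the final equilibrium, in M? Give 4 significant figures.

Q₀ = 347.8 vs Keq = 0.00215 ⇒ Q>K, reverse
Step 1:
                   L          M          X
  I            1.102    0.05368    0.05928
  C          0.05925     0.1777   -0.05925
  E            1.161     0.2314 3.0946e-05
  solve Keq expr → x = -0.05925; check Q = 0.00215

[L]_eq = 1.161 M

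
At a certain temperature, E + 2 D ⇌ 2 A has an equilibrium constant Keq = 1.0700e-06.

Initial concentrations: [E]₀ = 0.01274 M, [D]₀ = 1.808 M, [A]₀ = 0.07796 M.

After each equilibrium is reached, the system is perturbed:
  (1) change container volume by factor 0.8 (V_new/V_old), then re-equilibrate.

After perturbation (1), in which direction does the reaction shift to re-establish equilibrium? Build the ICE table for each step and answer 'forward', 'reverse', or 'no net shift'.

Direction: forward

Q₀ = 0.1459 vs Keq = 1.0700e-06 ⇒ Q>K, reverse
Step 1:
                    E           D           A
  Initial     0.01274       1.808     0.07796
  Change      0.03876     0.07752    -0.07752
  Equil        0.0515       1.886  4.4261e-04
  solve Keq expr → x = -0.03876; check Q = 1.0700e-06
Then change container volume by factor 0.8 (V_new/V_old).
Step 2:
                    E           D           A
  Initial     0.06437       2.357  5.5326e-04
  Change  -3.2565e-05 -6.5130e-05  6.5130e-05
  Equil       0.06434       2.357  6.1839e-04
  solve Keq expr → x = 3.2565e-05; check Q = 1.0700e-06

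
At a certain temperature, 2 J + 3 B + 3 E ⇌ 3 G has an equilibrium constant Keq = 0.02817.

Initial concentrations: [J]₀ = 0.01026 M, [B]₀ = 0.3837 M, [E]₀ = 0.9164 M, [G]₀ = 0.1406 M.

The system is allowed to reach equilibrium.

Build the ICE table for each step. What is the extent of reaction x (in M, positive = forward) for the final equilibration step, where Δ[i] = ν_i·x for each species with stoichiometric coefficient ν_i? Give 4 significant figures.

Q₀ = 607.3 vs Keq = 0.02817 ⇒ Q>K, reverse
Step 1:
                   J          B          E          G
  I          0.01026     0.3837     0.9164     0.1406
  C          0.07393     0.1109     0.1109    -0.1109
  E          0.08419     0.4946      1.027     0.0297
  solve Keq expr → x = -0.03697; check Q = 0.02817

x = -0.03697 M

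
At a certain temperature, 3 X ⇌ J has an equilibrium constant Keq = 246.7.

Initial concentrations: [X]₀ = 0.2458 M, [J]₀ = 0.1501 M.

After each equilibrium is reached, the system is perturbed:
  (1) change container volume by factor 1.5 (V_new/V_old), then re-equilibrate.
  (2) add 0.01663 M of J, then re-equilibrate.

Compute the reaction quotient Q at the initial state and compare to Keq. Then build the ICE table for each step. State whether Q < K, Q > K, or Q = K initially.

Q₀ = 10.11; Q < K (proceeds forward)

Q₀ = 10.11 vs Keq = 246.7 ⇒ Q<K, forward
Step 1:
                  X         J
  init       0.2458    0.1501
  Δ         -0.1524   0.05081
  eq        0.09338    0.2009
  solve Keq expr → x = 0.05081; check Q = 246.7
Then change container volume by factor 1.5 (V_new/V_old).
Step 2:
                  X         J
  init      0.06226    0.1339
  Δ         0.01808 -0.006027
  eq        0.08034    0.1279
  solve Keq expr → x = -0.006027; check Q = 246.7
Then add 0.01663 M of J.
Step 3:
                  X         J
  init      0.08034    0.1445
  Δ        0.003138 -0.001046
  eq        0.08347    0.1435
  solve Keq expr → x = -0.001046; check Q = 246.7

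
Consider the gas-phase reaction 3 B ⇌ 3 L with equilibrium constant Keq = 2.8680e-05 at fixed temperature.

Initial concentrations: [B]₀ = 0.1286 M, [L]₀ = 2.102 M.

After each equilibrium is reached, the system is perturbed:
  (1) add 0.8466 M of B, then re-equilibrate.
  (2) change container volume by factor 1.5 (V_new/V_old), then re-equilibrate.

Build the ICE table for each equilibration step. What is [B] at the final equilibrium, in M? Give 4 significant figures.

Q₀ = 4367 vs Keq = 2.8680e-05 ⇒ Q>K, reverse
Step 1:
                  B         L
  init       0.1286     2.102
  Δ           2.036    -2.036
  eq          2.164   0.06625
  solve Keq expr → x = -0.6786; check Q = 2.8680e-05
Then add 0.8466 M of B.
Step 2:
                  B         L
  init        3.011   0.06625
  Δ        -0.02514   0.02514
  eq          2.986   0.09139
  solve Keq expr → x = 0.008382; check Q = 2.8680e-05
Then change container volume by factor 1.5 (V_new/V_old).
Step 3:
                  B         L
  init        1.991   0.06093
  Δ               0         0
  eq          1.991   0.06093
  solve Keq expr → x = 0; check Q = 2.8680e-05

[B]_eq = 1.991 M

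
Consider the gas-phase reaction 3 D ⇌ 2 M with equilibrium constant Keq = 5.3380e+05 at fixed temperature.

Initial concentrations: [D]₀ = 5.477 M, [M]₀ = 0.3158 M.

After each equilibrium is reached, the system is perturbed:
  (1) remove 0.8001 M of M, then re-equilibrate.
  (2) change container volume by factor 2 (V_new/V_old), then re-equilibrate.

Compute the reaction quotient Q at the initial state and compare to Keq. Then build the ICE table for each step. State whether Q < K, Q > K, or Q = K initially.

Q₀ = 6.0701e-04 vs Keq = 5.3380e+05 ⇒ Q<K, forward
Step 1:
                    D           M
  Initial       5.477      0.3158
  Change       -5.446       3.631
  Equil       0.03079       3.947
  solve Keq expr → x = 1.815; check Q = 5.3380e+05
Then remove 0.8001 M of M.
Step 2:
                    D           M
  Initial     0.03079       3.147
  Change      -0.0043    0.002867
  Equil       0.02649       3.149
  solve Keq expr → x = 0.001433; check Q = 5.3380e+05
Then change container volume by factor 2 (V_new/V_old).
Step 3:
                    D           M
  Initial     0.01324       1.575
  Change     0.003426   -0.002284
  Equil       0.01667       1.572
  solve Keq expr → x = -0.001142; check Q = 5.3380e+05

Q₀ = 6.0701e-04; Q < K (proceeds forward)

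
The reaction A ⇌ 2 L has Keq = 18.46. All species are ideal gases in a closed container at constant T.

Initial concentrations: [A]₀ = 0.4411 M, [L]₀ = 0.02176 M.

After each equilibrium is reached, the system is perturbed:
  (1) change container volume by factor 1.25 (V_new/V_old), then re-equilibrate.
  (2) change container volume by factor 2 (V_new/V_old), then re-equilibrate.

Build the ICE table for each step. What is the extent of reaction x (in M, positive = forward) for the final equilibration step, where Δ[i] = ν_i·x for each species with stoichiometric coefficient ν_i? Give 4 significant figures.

Q₀ = 0.001073 vs Keq = 18.46 ⇒ Q<K, forward
Step 1:
                    A           L
  I            0.4411     0.02176
  C           -0.4038      0.8077
  E           0.03727      0.8294
  solve Keq expr → x = 0.4038; check Q = 18.46
Then change container volume by factor 1.25 (V_new/V_old).
Step 2:
                    A           L
  I           0.02981      0.6635
  C         -0.005208     0.01042
  E           0.02461       0.674
  solve Keq expr → x = 0.005208; check Q = 18.46
Then change container volume by factor 2 (V_new/V_old).
Step 3:
                    A           L
  I            0.0123       0.337
  C         -0.005726     0.01145
  E          0.006577      0.3484
  solve Keq expr → x = 0.005726; check Q = 18.46

x = 0.005726 M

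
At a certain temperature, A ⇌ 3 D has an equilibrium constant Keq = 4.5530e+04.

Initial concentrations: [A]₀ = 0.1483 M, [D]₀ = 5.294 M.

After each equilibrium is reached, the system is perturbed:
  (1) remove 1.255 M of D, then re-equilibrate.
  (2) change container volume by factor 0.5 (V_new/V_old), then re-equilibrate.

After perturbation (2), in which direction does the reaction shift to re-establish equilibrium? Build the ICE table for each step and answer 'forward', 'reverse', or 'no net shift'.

Direction: reverse

Q₀ = 1000 vs Keq = 4.5530e+04 ⇒ Q<K, forward
Step 1:
                  A         D
  I          0.1483     5.294
  C         -0.1442    0.4325
  E        0.004125     5.727
  solve Keq expr → x = 0.1442; check Q = 4.5530e+04
Then remove 1.255 M of D.
Step 2:
                  A         D
  I        0.004125     4.472
  C       -0.002152  0.006457
  E        0.001972     4.478
  solve Keq expr → x = 0.002152; check Q = 4.5530e+04
Then change container volume by factor 0.5 (V_new/V_old).
Step 3:
                  A         D
  I        0.003944     8.956
  C         0.01165  -0.03495
  E         0.01559     8.921
  solve Keq expr → x = -0.01165; check Q = 4.5530e+04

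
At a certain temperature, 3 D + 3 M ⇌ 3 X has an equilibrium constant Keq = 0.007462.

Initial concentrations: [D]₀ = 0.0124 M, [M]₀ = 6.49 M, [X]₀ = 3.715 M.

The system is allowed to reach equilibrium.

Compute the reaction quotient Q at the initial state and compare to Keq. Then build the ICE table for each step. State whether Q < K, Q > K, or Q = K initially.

Q₀ = 9.8373e+04 vs Keq = 0.007462 ⇒ Q>K, reverse
Step 1:
                  D         M         X
  I          0.0124      6.49     3.715
  C           1.449     1.449    -1.449
  E           1.461     7.939     2.266
  solve Keq expr → x = -0.4829; check Q = 0.007462

Q₀ = 9.8373e+04; Q > K (proceeds reverse)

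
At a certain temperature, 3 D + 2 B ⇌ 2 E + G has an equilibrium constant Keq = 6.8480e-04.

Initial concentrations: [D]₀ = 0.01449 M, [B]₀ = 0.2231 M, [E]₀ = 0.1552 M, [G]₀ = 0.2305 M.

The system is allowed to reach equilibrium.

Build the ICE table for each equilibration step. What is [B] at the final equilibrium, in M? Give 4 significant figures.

Q₀ = 3.6665e+04 vs Keq = 6.8480e-04 ⇒ Q>K, reverse
Step 1:
                   D          B          E          G
  I          0.01449     0.2231     0.1552     0.2305
  C           0.2283     0.1522    -0.1522    -0.0761
  E           0.2428     0.3753    0.00299     0.1544
  solve Keq expr → x = -0.0761; check Q = 6.8480e-04

[B]_eq = 0.3753 M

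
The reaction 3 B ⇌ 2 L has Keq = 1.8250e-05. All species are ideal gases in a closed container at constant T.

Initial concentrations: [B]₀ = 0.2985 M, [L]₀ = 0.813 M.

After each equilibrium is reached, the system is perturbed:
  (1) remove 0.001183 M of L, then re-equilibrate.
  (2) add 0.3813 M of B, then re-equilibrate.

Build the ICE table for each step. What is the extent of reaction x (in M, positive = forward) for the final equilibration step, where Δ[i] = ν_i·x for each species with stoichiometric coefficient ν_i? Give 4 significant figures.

Q₀ = 24.85 vs Keq = 1.8250e-05 ⇒ Q>K, reverse
Step 1:
                    B           L
  init         0.2985       0.813
  Δ             1.208     -0.8051
  eq            1.506    0.007897
  solve Keq expr → x = -0.4026; check Q = 1.8250e-05
Then remove 0.001183 M of L.
Step 2:
                    B           L
  init          1.506    0.006714
  Δ         -0.001754    0.001169
  eq            1.504    0.007883
  solve Keq expr → x = 5.8461e-04; check Q = 1.8250e-05
Then add 0.3813 M of B.
Step 3:
                    B           L
  init          1.886    0.007883
  Δ         -0.004707    0.003138
  eq            1.881     0.01102
  solve Keq expr → x = 0.001569; check Q = 1.8250e-05

x = 0.001569 M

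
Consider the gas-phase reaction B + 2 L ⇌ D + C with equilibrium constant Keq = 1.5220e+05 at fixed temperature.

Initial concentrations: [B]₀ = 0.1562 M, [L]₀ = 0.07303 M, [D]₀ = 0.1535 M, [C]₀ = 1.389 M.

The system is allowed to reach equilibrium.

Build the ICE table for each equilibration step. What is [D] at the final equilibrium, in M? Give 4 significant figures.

Q₀ = 255.9 vs Keq = 1.5220e+05 ⇒ Q<K, forward
Step 1:
                   B          L          D          C
  Initial     0.1562    0.07303     0.1535      1.389
  Change    -0.03461   -0.06923    0.03461    0.03461
  Equil       0.1216   0.003804     0.1881      1.424
  solve Keq expr → x = 0.03461; check Q = 1.5220e+05

[D]_eq = 0.1881 M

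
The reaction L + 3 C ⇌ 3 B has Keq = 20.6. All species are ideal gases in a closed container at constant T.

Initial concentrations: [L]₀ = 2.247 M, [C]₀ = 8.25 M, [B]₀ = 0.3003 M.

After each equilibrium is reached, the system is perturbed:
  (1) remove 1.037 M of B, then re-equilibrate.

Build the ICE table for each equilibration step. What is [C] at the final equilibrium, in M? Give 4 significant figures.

[C]_eq = 2.561 M

Q₀ = 2.1464e-05 vs Keq = 20.6 ⇒ Q<K, forward
Step 1:
                  L         C         B
  I           2.247      8.25    0.3003
  C           -1.82     -5.46      5.46
  E          0.4271      2.79      5.76
  solve Keq expr → x = 1.82; check Q = 20.6
Then remove 1.037 M of B.
Step 2:
                  L         C         B
  I          0.4271      2.79     4.723
  C        -0.07629   -0.2289    0.2289
  E          0.3508     2.561     4.952
  solve Keq expr → x = 0.07629; check Q = 20.6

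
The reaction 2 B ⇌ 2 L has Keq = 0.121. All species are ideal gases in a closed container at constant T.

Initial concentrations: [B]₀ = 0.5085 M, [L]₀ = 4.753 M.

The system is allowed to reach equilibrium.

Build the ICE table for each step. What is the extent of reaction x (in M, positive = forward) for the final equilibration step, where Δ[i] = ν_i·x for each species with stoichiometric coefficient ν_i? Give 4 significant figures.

Q₀ = 87.37 vs Keq = 0.121 ⇒ Q>K, reverse
Step 1:
                    B           L
  init         0.5085       4.753
  Δ             3.395      -3.395
  eq            3.904       1.358
  solve Keq expr → x = -1.698; check Q = 0.121

x = -1.698 M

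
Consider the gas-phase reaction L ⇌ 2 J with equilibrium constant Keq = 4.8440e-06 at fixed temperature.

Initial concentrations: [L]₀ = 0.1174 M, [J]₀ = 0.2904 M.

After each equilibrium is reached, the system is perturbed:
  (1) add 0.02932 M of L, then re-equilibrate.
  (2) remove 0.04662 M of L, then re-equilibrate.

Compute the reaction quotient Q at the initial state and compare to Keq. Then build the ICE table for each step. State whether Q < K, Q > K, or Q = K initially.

Q₀ = 0.7183 vs Keq = 4.8440e-06 ⇒ Q>K, reverse
Step 1:
                   L          J
  I           0.1174     0.2904
  C           0.1446    -0.2893
  E            0.262   0.001127
  solve Keq expr → x = -0.1446; check Q = 4.8440e-06
Then add 0.02932 M of L.
Step 2:
                   L          J
  I           0.2914   0.001127
  C       -3.0649e-05 6.1298e-05
  E           0.2913   0.001188
  solve Keq expr → x = 3.0649e-05; check Q = 4.8440e-06
Then remove 0.04662 M of L.
Step 3:
                   L          J
  I           0.2447   0.001188
  C       4.9541e-05 -9.9082e-05
  E           0.2448   0.001089
  solve Keq expr → x = -4.9541e-05; check Q = 4.8440e-06

Q₀ = 0.7183; Q > K (proceeds reverse)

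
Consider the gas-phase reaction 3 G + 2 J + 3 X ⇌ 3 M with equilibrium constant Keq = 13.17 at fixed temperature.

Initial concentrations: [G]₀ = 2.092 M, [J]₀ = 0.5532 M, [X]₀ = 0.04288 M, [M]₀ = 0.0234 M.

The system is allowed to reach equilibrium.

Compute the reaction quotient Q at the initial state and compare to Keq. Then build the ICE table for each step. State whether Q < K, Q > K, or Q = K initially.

Q₀ = 0.058 vs Keq = 13.17 ⇒ Q<K, forward
Step 1:
                    G           J           X           M
  init          2.092      0.5532     0.04288      0.0234
  Δ          -0.02715     -0.0181    -0.02715     0.02715
  eq            2.065      0.5351     0.01573     0.05055
  solve Keq expr → x = 0.00905; check Q = 13.17

Q₀ = 0.058; Q < K (proceeds forward)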